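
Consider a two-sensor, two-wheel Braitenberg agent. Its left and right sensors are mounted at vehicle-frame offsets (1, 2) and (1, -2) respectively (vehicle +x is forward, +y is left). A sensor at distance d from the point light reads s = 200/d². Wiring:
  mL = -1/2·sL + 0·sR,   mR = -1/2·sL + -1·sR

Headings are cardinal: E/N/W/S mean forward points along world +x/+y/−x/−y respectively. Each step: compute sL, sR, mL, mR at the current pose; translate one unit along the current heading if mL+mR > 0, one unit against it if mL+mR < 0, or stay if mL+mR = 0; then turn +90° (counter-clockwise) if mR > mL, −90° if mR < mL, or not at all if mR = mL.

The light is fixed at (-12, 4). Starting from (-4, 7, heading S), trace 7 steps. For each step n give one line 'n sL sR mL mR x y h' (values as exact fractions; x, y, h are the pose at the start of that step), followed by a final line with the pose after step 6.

n=0: pose=(-4,7,S); sL=25/13, sR=5; mL=-25/26, mR=-155/26; mL+mR=-90/13 → advance -1; mR−mL=-5 → turn -1·90°
n=1: pose=(-4,8,W); sL=200/53, sR=40/17; mL=-100/53, mR=-3820/901; mL+mR=-5520/901 → advance -1; mR−mL=-40/17 → turn -1·90°
n=2: pose=(-3,8,N); sL=100/37, sR=100/73; mL=-50/37, mR=-7350/2701; mL+mR=-11000/2701 → advance -1; mR−mL=-100/73 → turn -1·90°
n=3: pose=(-3,7,E); sL=8/5, sR=200/101; mL=-4/5, mR=-1404/505; mL+mR=-1808/505 → advance -1; mR−mL=-200/101 → turn -1·90°
n=4: pose=(-4,7,S); sL=25/13, sR=5; mL=-25/26, mR=-155/26; mL+mR=-90/13 → advance -1; mR−mL=-5 → turn -1·90°
n=5: pose=(-4,8,W); sL=200/53, sR=40/17; mL=-100/53, mR=-3820/901; mL+mR=-5520/901 → advance -1; mR−mL=-40/17 → turn -1·90°
n=6: pose=(-3,8,N); sL=100/37, sR=100/73; mL=-50/37, mR=-7350/2701; mL+mR=-11000/2701 → advance -1; mR−mL=-100/73 → turn -1·90°

0 25/13 5 -25/26 -155/26 -4 7 S
1 200/53 40/17 -100/53 -3820/901 -4 8 W
2 100/37 100/73 -50/37 -7350/2701 -3 8 N
3 8/5 200/101 -4/5 -1404/505 -3 7 E
4 25/13 5 -25/26 -155/26 -4 7 S
5 200/53 40/17 -100/53 -3820/901 -4 8 W
6 100/37 100/73 -50/37 -7350/2701 -3 8 N
final -3 7 E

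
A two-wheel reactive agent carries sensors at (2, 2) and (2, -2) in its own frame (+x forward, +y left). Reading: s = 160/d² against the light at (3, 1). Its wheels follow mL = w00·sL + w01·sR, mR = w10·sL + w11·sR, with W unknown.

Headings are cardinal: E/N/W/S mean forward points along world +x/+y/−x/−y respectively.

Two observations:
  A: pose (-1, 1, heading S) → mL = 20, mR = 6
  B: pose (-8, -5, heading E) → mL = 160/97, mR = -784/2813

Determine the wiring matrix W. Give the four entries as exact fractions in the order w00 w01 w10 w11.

obs A: pose=(-1,1,S) → sL=20, sR=4, mL=20, mR=6
obs B: pose=(-8,-5,E) → sL=160/97, sR=32/29, mL=160/97, mR=-784/2813
sensor matrix S = [[20, 4], [160/97, 32/29]]; det S = 43520/2813
solve [mL_A; mL_B] = S·[w00; w01] and [mR_A; mR_B] = S·[w10; w11]:
  w00 = 1, w01 = 0, w10 = 1/2, w11 = -1

1 0 1/2 -1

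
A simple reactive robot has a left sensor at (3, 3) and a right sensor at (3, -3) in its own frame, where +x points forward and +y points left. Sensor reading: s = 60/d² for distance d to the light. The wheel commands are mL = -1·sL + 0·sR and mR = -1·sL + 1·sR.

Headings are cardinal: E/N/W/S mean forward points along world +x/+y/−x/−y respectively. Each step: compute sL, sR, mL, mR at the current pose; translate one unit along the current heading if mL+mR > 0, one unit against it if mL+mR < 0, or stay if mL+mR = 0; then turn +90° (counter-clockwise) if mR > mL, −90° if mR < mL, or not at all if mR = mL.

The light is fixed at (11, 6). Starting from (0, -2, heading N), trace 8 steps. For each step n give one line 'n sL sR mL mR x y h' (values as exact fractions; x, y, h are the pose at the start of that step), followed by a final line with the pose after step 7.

n=0: pose=(0,-2,N); sL=60/221, sR=60/89; mL=-60/221, mR=7920/19669; mL+mR=2580/19669 → advance +1; mR−mL=60/89 → turn +1·90°
n=1: pose=(0,-1,W); sL=15/74, sR=15/53; mL=-15/74, mR=315/3922; mL+mR=-240/1961 → advance -1; mR−mL=15/53 → turn +1·90°
n=2: pose=(1,-1,S); sL=60/149, sR=60/269; mL=-60/149, mR=-7200/40081; mL+mR=-23340/40081 → advance -1; mR−mL=60/269 → turn +1·90°
n=3: pose=(1,0,E); sL=30/29, sR=6/13; mL=-30/29, mR=-216/377; mL+mR=-606/377 → advance -1; mR−mL=6/13 → turn +1·90°
n=4: pose=(0,0,N); sL=12/41, sR=60/73; mL=-12/41, mR=1584/2993; mL+mR=708/2993 → advance +1; mR−mL=60/73 → turn +1·90°
n=5: pose=(0,1,W); sL=3/13, sR=3/10; mL=-3/13, mR=9/130; mL+mR=-21/130 → advance -1; mR−mL=3/10 → turn +1·90°
n=6: pose=(1,1,S); sL=60/113, sR=60/233; mL=-60/113, mR=-7200/26329; mL+mR=-21180/26329 → advance -1; mR−mL=60/233 → turn +1·90°
n=7: pose=(1,2,E); sL=6/5, sR=30/49; mL=-6/5, mR=-144/245; mL+mR=-438/245 → advance -1; mR−mL=30/49 → turn +1·90°

0 60/221 60/89 -60/221 7920/19669 0 -2 N
1 15/74 15/53 -15/74 315/3922 0 -1 W
2 60/149 60/269 -60/149 -7200/40081 1 -1 S
3 30/29 6/13 -30/29 -216/377 1 0 E
4 12/41 60/73 -12/41 1584/2993 0 0 N
5 3/13 3/10 -3/13 9/130 0 1 W
6 60/113 60/233 -60/113 -7200/26329 1 1 S
7 6/5 30/49 -6/5 -144/245 1 2 E
final 0 2 N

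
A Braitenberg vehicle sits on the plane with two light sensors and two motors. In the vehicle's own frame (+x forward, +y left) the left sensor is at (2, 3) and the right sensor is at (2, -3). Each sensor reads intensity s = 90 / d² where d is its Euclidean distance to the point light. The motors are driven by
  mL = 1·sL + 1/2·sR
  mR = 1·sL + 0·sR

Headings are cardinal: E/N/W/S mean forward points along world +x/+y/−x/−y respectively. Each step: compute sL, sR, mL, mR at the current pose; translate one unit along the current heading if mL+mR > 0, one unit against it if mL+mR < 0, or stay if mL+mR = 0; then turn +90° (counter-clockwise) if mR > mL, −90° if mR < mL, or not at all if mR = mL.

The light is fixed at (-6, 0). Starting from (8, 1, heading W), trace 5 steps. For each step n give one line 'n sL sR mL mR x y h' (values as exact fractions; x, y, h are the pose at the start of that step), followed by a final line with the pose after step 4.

n=0: pose=(8,1,W); sL=45/74, sR=9/16; mL=1053/1184, mR=45/74; mL+mR=1773/1184 → advance +1; mR−mL=-9/32 → turn -1·90°
n=1: pose=(7,1,N); sL=90/109, sR=18/53; mL=5751/5777, mR=90/109; mL+mR=10521/5777 → advance +1; mR−mL=-9/53 → turn -1·90°
n=2: pose=(7,2,E); sL=9/25, sR=45/113; mL=3159/5650, mR=9/25; mL+mR=5193/5650 → advance +1; mR−mL=-45/226 → turn -1·90°
n=3: pose=(8,2,S); sL=90/289, sR=90/121; mL=23895/34969, mR=90/289; mL+mR=34785/34969 → advance +1; mR−mL=-45/121 → turn -1·90°
n=4: pose=(8,1,W); sL=45/74, sR=9/16; mL=1053/1184, mR=45/74; mL+mR=1773/1184 → advance +1; mR−mL=-9/32 → turn -1·90°

0 45/74 9/16 1053/1184 45/74 8 1 W
1 90/109 18/53 5751/5777 90/109 7 1 N
2 9/25 45/113 3159/5650 9/25 7 2 E
3 90/289 90/121 23895/34969 90/289 8 2 S
4 45/74 9/16 1053/1184 45/74 8 1 W
final 7 1 N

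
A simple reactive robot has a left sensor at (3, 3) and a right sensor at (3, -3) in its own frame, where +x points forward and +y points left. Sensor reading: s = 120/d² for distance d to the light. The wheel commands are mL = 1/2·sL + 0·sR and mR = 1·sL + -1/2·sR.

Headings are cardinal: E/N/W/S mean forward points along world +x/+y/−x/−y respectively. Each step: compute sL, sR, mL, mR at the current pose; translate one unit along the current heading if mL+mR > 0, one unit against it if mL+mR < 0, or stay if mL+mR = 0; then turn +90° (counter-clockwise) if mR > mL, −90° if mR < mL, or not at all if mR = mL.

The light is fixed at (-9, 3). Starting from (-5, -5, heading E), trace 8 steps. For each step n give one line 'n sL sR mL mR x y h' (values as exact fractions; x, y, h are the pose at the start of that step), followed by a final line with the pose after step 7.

n=0: pose=(-5,-5,E); sL=60/37, sR=12/17; mL=30/37, mR=798/629; mL+mR=1308/629 → advance +1; mR−mL=288/629 → turn +1·90°
n=1: pose=(-4,-5,N); sL=120/29, sR=120/89; mL=60/29, mR=8940/2581; mL+mR=14280/2581 → advance +1; mR−mL=3600/2581 → turn +1·90°
n=2: pose=(-4,-4,W); sL=15/13, sR=6; mL=15/26, mR=-24/13; mL+mR=-33/26 → advance -1; mR−mL=-63/26 → turn -1·90°
n=3: pose=(-3,-4,N); sL=24/5, sR=120/97; mL=12/5, mR=2028/485; mL+mR=3192/485 → advance +1; mR−mL=864/485 → turn +1·90°
n=4: pose=(-3,-3,W); sL=4/3, sR=20/3; mL=2/3, mR=-2; mL+mR=-4/3 → advance -1; mR−mL=-8/3 → turn -1·90°
n=5: pose=(-2,-3,N); sL=24/5, sR=120/109; mL=12/5, mR=2316/545; mL+mR=3624/545 → advance +1; mR−mL=1008/545 → turn +1·90°
n=6: pose=(-2,-2,W); sL=3/2, sR=6; mL=3/4, mR=-3/2; mL+mR=-3/4 → advance -1; mR−mL=-9/4 → turn -1·90°
n=7: pose=(-1,-2,N); sL=120/29, sR=24/25; mL=60/29, mR=2652/725; mL+mR=4152/725 → advance +1; mR−mL=1152/725 → turn +1·90°

0 60/37 12/17 30/37 798/629 -5 -5 E
1 120/29 120/89 60/29 8940/2581 -4 -5 N
2 15/13 6 15/26 -24/13 -4 -4 W
3 24/5 120/97 12/5 2028/485 -3 -4 N
4 4/3 20/3 2/3 -2 -3 -3 W
5 24/5 120/109 12/5 2316/545 -2 -3 N
6 3/2 6 3/4 -3/2 -2 -2 W
7 120/29 24/25 60/29 2652/725 -1 -2 N
final -1 -1 W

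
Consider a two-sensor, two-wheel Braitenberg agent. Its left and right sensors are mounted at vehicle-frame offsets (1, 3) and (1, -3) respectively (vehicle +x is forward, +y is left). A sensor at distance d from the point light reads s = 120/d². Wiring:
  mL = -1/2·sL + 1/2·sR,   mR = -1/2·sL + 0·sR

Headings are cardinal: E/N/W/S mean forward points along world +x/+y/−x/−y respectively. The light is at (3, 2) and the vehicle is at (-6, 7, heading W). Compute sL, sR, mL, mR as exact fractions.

left sensor world pos  = (-7, 4); dL² = 104
right sensor world pos = (-7, 10); dR² = 164
sL = 120/104 = 15/13
sR = 120/164 = 30/41
mL = -1/2·sL + 1/2·sR = -225/1066
mR = -1/2·sL + 0·sR = -15/26

15/13 30/41 -225/1066 -15/26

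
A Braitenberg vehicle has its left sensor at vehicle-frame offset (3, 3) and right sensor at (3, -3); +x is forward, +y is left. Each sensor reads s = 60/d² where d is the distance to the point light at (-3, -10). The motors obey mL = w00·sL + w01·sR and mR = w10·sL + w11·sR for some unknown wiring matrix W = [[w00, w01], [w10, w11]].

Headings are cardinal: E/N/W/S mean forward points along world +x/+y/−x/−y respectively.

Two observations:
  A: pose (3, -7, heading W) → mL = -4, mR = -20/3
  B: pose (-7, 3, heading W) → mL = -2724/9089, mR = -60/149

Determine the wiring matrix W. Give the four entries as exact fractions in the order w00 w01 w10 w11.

-1/2 -1/2 -1 0

obs A: pose=(3,-7,W) → sL=20/3, sR=4/3, mL=-4, mR=-20/3
obs B: pose=(-7,3,W) → sL=60/149, sR=12/61, mL=-2724/9089, mR=-60/149
sensor matrix S = [[20/3, 4/3], [60/149, 12/61]]; det S = 7040/9089
solve [mL_A; mL_B] = S·[w00; w01] and [mR_A; mR_B] = S·[w10; w11]:
  w00 = -1/2, w01 = -1/2, w10 = -1, w11 = 0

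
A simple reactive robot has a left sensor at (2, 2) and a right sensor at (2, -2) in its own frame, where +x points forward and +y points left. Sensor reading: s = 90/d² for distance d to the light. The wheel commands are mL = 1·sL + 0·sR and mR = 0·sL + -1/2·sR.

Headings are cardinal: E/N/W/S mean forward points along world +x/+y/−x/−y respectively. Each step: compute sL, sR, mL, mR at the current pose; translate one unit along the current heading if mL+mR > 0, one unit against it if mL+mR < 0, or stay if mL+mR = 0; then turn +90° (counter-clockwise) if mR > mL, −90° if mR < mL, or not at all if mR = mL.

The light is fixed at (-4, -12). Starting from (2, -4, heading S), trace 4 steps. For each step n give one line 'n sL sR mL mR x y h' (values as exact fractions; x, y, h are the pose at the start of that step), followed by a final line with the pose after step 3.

n=0: pose=(2,-4,S); sL=9/10, sR=45/26; mL=9/10, mR=-45/52; mL+mR=9/260 → advance +1; mR−mL=-459/260 → turn -1·90°
n=1: pose=(2,-5,W); sL=90/41, sR=90/97; mL=90/41, mR=-45/97; mL+mR=6885/3977 → advance +1; mR−mL=-10575/3977 → turn -1·90°
n=2: pose=(1,-5,N); sL=1, sR=9/13; mL=1, mR=-9/26; mL+mR=17/26 → advance +1; mR−mL=-35/26 → turn -1·90°
n=3: pose=(1,-4,E); sL=90/149, sR=18/17; mL=90/149, mR=-9/17; mL+mR=189/2533 → advance +1; mR−mL=-2871/2533 → turn -1·90°

0 9/10 45/26 9/10 -45/52 2 -4 S
1 90/41 90/97 90/41 -45/97 2 -5 W
2 1 9/13 1 -9/26 1 -5 N
3 90/149 18/17 90/149 -9/17 1 -4 E
final 2 -4 S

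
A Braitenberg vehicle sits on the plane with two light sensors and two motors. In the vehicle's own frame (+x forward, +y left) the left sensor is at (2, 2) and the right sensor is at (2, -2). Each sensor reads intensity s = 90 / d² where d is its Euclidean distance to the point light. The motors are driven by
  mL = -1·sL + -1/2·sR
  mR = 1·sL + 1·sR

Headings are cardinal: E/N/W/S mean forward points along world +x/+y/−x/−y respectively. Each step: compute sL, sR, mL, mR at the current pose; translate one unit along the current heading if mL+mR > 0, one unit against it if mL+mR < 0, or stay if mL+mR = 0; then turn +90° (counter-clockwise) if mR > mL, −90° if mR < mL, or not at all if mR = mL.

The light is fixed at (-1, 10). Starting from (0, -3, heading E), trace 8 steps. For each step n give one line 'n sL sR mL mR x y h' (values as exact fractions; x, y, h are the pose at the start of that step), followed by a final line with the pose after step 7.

0 9/13 5/13 -23/26 14/13 0 -3 E
1 90/121 90/137 -17775/16577 23220/16577 1 -3 N
2 45/98 9/10 -891/980 333/245 1 -2 W
3 18/41 90/197 -5391/8077 7236/8077 0 -2 S
4 9/13 5/13 -23/26 14/13 0 -3 E
5 90/121 90/137 -17775/16577 23220/16577 1 -3 N
6 45/98 9/10 -891/980 333/245 1 -2 W
7 18/41 90/197 -5391/8077 7236/8077 0 -2 S
final 0 -3 E

n=0: pose=(0,-3,E); sL=9/13, sR=5/13; mL=-23/26, mR=14/13; mL+mR=5/26 → advance +1; mR−mL=51/26 → turn +1·90°
n=1: pose=(1,-3,N); sL=90/121, sR=90/137; mL=-17775/16577, mR=23220/16577; mL+mR=45/137 → advance +1; mR−mL=40995/16577 → turn +1·90°
n=2: pose=(1,-2,W); sL=45/98, sR=9/10; mL=-891/980, mR=333/245; mL+mR=9/20 → advance +1; mR−mL=2223/980 → turn +1·90°
n=3: pose=(0,-2,S); sL=18/41, sR=90/197; mL=-5391/8077, mR=7236/8077; mL+mR=45/197 → advance +1; mR−mL=12627/8077 → turn +1·90°
n=4: pose=(0,-3,E); sL=9/13, sR=5/13; mL=-23/26, mR=14/13; mL+mR=5/26 → advance +1; mR−mL=51/26 → turn +1·90°
n=5: pose=(1,-3,N); sL=90/121, sR=90/137; mL=-17775/16577, mR=23220/16577; mL+mR=45/137 → advance +1; mR−mL=40995/16577 → turn +1·90°
n=6: pose=(1,-2,W); sL=45/98, sR=9/10; mL=-891/980, mR=333/245; mL+mR=9/20 → advance +1; mR−mL=2223/980 → turn +1·90°
n=7: pose=(0,-2,S); sL=18/41, sR=90/197; mL=-5391/8077, mR=7236/8077; mL+mR=45/197 → advance +1; mR−mL=12627/8077 → turn +1·90°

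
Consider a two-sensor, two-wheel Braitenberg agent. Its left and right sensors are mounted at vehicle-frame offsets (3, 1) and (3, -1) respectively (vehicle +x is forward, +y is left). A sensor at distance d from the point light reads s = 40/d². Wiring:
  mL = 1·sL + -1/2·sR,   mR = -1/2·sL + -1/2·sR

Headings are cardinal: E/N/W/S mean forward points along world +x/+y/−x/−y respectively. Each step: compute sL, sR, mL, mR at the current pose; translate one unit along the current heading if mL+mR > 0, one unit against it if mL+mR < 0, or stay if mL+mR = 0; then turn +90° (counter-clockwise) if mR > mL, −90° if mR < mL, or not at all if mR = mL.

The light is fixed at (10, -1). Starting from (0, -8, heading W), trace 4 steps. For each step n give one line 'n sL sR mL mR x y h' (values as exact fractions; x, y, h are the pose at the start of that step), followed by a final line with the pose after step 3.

0 40/233 8/41 708/9553 -1752/9553 0 -8 W
1 10/29 1/2 11/116 -49/116 1 -8 N
2 8/17 40/117 596/1989 -808/1989 1 -9 E
3 20/101 20/121 1410/12221 -2220/12221 0 -9 S
final 0 -8 W

n=0: pose=(0,-8,W); sL=40/233, sR=8/41; mL=708/9553, mR=-1752/9553; mL+mR=-1044/9553 → advance -1; mR−mL=-60/233 → turn -1·90°
n=1: pose=(1,-8,N); sL=10/29, sR=1/2; mL=11/116, mR=-49/116; mL+mR=-19/58 → advance -1; mR−mL=-15/29 → turn -1·90°
n=2: pose=(1,-9,E); sL=8/17, sR=40/117; mL=596/1989, mR=-808/1989; mL+mR=-212/1989 → advance -1; mR−mL=-12/17 → turn -1·90°
n=3: pose=(0,-9,S); sL=20/101, sR=20/121; mL=1410/12221, mR=-2220/12221; mL+mR=-810/12221 → advance -1; mR−mL=-30/101 → turn -1·90°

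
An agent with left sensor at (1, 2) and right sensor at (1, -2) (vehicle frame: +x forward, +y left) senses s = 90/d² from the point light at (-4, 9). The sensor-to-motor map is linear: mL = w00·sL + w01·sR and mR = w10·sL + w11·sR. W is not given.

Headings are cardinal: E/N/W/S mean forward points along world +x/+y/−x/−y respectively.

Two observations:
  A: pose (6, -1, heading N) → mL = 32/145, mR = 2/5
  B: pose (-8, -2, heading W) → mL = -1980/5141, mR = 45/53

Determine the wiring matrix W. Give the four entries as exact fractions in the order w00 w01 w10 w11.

obs A: pose=(6,-1,N) → sL=18/29, sR=2/5, mL=32/145, mR=2/5
obs B: pose=(-8,-2,W) → sL=45/97, sR=45/53, mL=-1980/5141, mR=45/53
sensor matrix S = [[18/29, 2/5], [45/97, 45/53]]; det S = 50904/149089
solve [mL_A; mL_B] = S·[w00; w01] and [mR_A; mR_B] = S·[w10; w11]:
  w00 = 1, w01 = -1, w10 = 0, w11 = 1

1 -1 0 1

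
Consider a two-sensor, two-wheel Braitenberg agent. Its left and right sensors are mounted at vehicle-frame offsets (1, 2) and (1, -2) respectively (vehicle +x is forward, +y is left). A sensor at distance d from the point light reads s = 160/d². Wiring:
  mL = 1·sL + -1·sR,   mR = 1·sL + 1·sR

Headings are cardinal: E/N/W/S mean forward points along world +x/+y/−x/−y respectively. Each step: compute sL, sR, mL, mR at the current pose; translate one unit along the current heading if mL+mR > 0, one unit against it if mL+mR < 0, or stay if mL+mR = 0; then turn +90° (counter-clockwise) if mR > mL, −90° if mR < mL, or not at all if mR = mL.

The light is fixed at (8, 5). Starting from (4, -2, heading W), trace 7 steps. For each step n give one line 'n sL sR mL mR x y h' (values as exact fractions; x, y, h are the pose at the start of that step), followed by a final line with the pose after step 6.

n=0: pose=(4,-2,W); sL=80/53, sR=16/5; mL=-448/265, mR=1248/265; mL+mR=160/53 → advance +1; mR−mL=32/5 → turn +1·90°
n=1: pose=(3,-2,S); sL=160/73, sR=160/113; mL=6400/8249, mR=29760/8249; mL+mR=320/73 → advance +1; mR−mL=320/113 → turn +1·90°
n=2: pose=(3,-3,E); sL=40/13, sR=40/29; mL=640/377, mR=1680/377; mL+mR=80/13 → advance +1; mR−mL=80/29 → turn +1·90°
n=3: pose=(4,-3,N); sL=32/17, sR=160/53; mL=-1024/901, mR=4416/901; mL+mR=64/17 → advance +1; mR−mL=320/53 → turn +1·90°
n=4: pose=(4,-2,W); sL=80/53, sR=16/5; mL=-448/265, mR=1248/265; mL+mR=160/53 → advance +1; mR−mL=32/5 → turn +1·90°
n=5: pose=(3,-2,S); sL=160/73, sR=160/113; mL=6400/8249, mR=29760/8249; mL+mR=320/73 → advance +1; mR−mL=320/113 → turn +1·90°
n=6: pose=(3,-3,E); sL=40/13, sR=40/29; mL=640/377, mR=1680/377; mL+mR=80/13 → advance +1; mR−mL=80/29 → turn +1·90°

0 80/53 16/5 -448/265 1248/265 4 -2 W
1 160/73 160/113 6400/8249 29760/8249 3 -2 S
2 40/13 40/29 640/377 1680/377 3 -3 E
3 32/17 160/53 -1024/901 4416/901 4 -3 N
4 80/53 16/5 -448/265 1248/265 4 -2 W
5 160/73 160/113 6400/8249 29760/8249 3 -2 S
6 40/13 40/29 640/377 1680/377 3 -3 E
final 4 -3 N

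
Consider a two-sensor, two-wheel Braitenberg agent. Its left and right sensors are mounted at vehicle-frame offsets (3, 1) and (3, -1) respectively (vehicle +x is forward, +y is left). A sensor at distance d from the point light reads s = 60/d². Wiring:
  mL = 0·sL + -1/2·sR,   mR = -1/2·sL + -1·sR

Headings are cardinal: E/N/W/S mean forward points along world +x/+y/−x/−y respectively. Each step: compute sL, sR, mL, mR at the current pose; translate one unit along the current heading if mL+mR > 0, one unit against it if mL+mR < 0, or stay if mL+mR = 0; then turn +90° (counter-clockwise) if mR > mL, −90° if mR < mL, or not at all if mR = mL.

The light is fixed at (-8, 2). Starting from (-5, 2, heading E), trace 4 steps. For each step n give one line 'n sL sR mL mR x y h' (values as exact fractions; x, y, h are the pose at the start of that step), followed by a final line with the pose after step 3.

0 60/37 60/37 -30/37 -90/37 -5 2 E
1 10/3 6 -3 -23/3 -6 2 S
2 60 12 -6 -42 -6 3 W
3 3 15/8 -15/16 -27/8 -5 3 N
final -5 2 E

n=0: pose=(-5,2,E); sL=60/37, sR=60/37; mL=-30/37, mR=-90/37; mL+mR=-120/37 → advance -1; mR−mL=-60/37 → turn -1·90°
n=1: pose=(-6,2,S); sL=10/3, sR=6; mL=-3, mR=-23/3; mL+mR=-32/3 → advance -1; mR−mL=-14/3 → turn -1·90°
n=2: pose=(-6,3,W); sL=60, sR=12; mL=-6, mR=-42; mL+mR=-48 → advance -1; mR−mL=-36 → turn -1·90°
n=3: pose=(-5,3,N); sL=3, sR=15/8; mL=-15/16, mR=-27/8; mL+mR=-69/16 → advance -1; mR−mL=-39/16 → turn -1·90°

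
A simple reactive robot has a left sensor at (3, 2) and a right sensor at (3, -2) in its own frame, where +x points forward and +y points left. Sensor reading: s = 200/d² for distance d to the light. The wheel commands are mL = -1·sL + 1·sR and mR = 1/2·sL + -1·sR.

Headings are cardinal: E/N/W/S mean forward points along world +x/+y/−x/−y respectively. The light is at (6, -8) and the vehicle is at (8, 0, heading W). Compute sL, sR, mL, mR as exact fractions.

200/37 200/101 -12800/3737 2700/3737

left sensor world pos  = (5, -2); dL² = 37
right sensor world pos = (5, 2); dR² = 101
sL = 200/37 = 200/37
sR = 200/101 = 200/101
mL = -1·sL + 1·sR = -12800/3737
mR = 1/2·sL + -1·sR = 2700/3737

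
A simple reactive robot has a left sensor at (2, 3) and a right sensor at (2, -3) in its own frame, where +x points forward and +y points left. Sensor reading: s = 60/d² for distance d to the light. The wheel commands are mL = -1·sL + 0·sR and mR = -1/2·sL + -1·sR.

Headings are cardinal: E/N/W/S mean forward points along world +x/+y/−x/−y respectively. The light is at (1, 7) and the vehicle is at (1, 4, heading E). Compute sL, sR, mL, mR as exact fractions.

left sensor world pos  = (3, 7); dL² = 4
right sensor world pos = (3, 1); dR² = 40
sL = 60/4 = 15
sR = 60/40 = 3/2
mL = -1·sL + 0·sR = -15
mR = -1/2·sL + -1·sR = -9

15 3/2 -15 -9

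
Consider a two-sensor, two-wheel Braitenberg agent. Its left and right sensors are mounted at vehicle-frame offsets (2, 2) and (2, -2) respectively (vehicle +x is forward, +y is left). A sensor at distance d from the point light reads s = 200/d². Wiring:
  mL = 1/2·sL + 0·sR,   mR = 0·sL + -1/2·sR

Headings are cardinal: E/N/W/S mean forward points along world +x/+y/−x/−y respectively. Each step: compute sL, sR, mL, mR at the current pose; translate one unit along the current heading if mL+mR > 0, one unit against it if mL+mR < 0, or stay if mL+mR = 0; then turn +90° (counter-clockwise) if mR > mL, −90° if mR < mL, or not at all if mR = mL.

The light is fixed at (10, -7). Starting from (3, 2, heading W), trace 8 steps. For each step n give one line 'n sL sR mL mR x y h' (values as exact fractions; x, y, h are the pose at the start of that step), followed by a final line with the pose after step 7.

0 20/13 100/101 10/13 -50/101 3 2 W
1 200/221 200/157 100/221 -100/157 2 2 N
2 25/17 25/9 25/34 -25/18 2 1 E
3 40/17 200/157 20/17 -100/157 1 1 S
4 100/73 100/101 50/73 -50/101 1 0 W
5 8/9 40/29 4/9 -20/29 0 0 N
6 25/16 5/2 25/32 -5/4 0 -1 E
7 200/97 40/37 100/97 -20/37 -1 -1 S
final -1 -2 W

n=0: pose=(3,2,W); sL=20/13, sR=100/101; mL=10/13, mR=-50/101; mL+mR=360/1313 → advance +1; mR−mL=-1660/1313 → turn -1·90°
n=1: pose=(2,2,N); sL=200/221, sR=200/157; mL=100/221, mR=-100/157; mL+mR=-6400/34697 → advance -1; mR−mL=-37800/34697 → turn -1·90°
n=2: pose=(2,1,E); sL=25/17, sR=25/9; mL=25/34, mR=-25/18; mL+mR=-100/153 → advance -1; mR−mL=-325/153 → turn -1·90°
n=3: pose=(1,1,S); sL=40/17, sR=200/157; mL=20/17, mR=-100/157; mL+mR=1440/2669 → advance +1; mR−mL=-4840/2669 → turn -1·90°
n=4: pose=(1,0,W); sL=100/73, sR=100/101; mL=50/73, mR=-50/101; mL+mR=1400/7373 → advance +1; mR−mL=-8700/7373 → turn -1·90°
n=5: pose=(0,0,N); sL=8/9, sR=40/29; mL=4/9, mR=-20/29; mL+mR=-64/261 → advance -1; mR−mL=-296/261 → turn -1·90°
n=6: pose=(0,-1,E); sL=25/16, sR=5/2; mL=25/32, mR=-5/4; mL+mR=-15/32 → advance -1; mR−mL=-65/32 → turn -1·90°
n=7: pose=(-1,-1,S); sL=200/97, sR=40/37; mL=100/97, mR=-20/37; mL+mR=1760/3589 → advance +1; mR−mL=-5640/3589 → turn -1·90°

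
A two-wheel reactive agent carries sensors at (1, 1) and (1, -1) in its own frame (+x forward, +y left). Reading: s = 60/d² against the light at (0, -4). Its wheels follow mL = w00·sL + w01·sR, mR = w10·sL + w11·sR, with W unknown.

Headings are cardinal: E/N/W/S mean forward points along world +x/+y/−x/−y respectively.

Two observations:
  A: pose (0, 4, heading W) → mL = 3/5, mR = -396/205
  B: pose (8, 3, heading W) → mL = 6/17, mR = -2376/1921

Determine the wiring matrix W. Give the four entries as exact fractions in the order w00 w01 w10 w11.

obs A: pose=(0,4,W) → sL=6/5, sR=30/41, mL=3/5, mR=-396/205
obs B: pose=(8,3,W) → sL=12/17, sR=60/113, mL=6/17, mR=-2376/1921
sensor matrix S = [[6/5, 30/41], [12/17, 60/113]]; det S = 9504/78761
solve [mL_A; mL_B] = S·[w00; w01] and [mR_A; mR_B] = S·[w10; w11]:
  w00 = 1/2, w01 = 0, w10 = -1, w11 = -1

1/2 0 -1 -1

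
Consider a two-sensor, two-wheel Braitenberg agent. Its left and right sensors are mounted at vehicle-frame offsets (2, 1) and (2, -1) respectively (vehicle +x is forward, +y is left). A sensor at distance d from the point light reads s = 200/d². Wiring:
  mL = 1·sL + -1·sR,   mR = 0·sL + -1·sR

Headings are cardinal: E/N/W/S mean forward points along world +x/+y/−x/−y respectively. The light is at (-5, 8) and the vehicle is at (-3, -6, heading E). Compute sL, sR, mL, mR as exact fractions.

left sensor world pos  = (-1, -5); dL² = 185
right sensor world pos = (-1, -7); dR² = 241
sL = 200/185 = 40/37
sR = 200/241 = 200/241
mL = 1·sL + -1·sR = 2240/8917
mR = 0·sL + -1·sR = -200/241

40/37 200/241 2240/8917 -200/241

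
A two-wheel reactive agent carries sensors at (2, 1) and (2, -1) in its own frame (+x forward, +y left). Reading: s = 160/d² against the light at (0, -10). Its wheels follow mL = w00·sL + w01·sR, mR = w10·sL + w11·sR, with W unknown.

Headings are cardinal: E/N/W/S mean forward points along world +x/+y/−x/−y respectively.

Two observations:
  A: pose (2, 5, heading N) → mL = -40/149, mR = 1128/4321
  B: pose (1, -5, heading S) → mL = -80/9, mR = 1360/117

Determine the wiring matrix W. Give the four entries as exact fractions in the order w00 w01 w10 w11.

obs A: pose=(2,5,N) → sL=16/29, sR=80/149, mL=-40/149, mR=1128/4321
obs B: pose=(1,-5,S) → sL=160/13, sR=160/9, mL=-80/9, mR=1360/117
sensor matrix S = [[16/29, 80/149], [160/13, 160/9]]; det S = 1617920/505557
solve [mL_A; mL_B] = S·[w00; w01] and [mR_A; mR_B] = S·[w10; w11]:
  w00 = 0, w01 = -1/2, w10 = -1/2, w11 = 1

0 -1/2 -1/2 1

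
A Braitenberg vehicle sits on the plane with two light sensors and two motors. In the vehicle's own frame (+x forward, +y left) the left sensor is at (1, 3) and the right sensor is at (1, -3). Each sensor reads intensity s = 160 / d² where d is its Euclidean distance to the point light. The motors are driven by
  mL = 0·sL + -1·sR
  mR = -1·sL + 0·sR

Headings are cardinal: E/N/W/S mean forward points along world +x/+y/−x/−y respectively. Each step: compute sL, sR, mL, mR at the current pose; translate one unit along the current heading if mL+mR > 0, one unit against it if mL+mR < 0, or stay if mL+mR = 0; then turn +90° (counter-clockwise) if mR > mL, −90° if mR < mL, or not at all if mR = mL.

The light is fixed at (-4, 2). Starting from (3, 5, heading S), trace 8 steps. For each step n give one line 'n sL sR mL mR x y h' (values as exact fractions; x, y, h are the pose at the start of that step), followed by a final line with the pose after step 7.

0 20/13 8 -8 -20/13 3 5 S
1 160/113 32/13 -32/13 -160/113 3 6 E
2 80/17 80/53 -80/53 -80/17 2 6 N
3 32/17 160/49 -160/49 -32/17 2 5 E
4 8 2 -2 -8 1 5 N
5 160/61 160/37 -160/37 -160/61 1 4 E
6 16 80/29 -80/29 -16 0 4 N
7 160/41 160/29 -160/29 -160/41 0 3 E
final -1 3 N

n=0: pose=(3,5,S); sL=20/13, sR=8; mL=-8, mR=-20/13; mL+mR=-124/13 → advance -1; mR−mL=84/13 → turn +1·90°
n=1: pose=(3,6,E); sL=160/113, sR=32/13; mL=-32/13, mR=-160/113; mL+mR=-5696/1469 → advance -1; mR−mL=1536/1469 → turn +1·90°
n=2: pose=(2,6,N); sL=80/17, sR=80/53; mL=-80/53, mR=-80/17; mL+mR=-5600/901 → advance -1; mR−mL=-2880/901 → turn -1·90°
n=3: pose=(2,5,E); sL=32/17, sR=160/49; mL=-160/49, mR=-32/17; mL+mR=-4288/833 → advance -1; mR−mL=1152/833 → turn +1·90°
n=4: pose=(1,5,N); sL=8, sR=2; mL=-2, mR=-8; mL+mR=-10 → advance -1; mR−mL=-6 → turn -1·90°
n=5: pose=(1,4,E); sL=160/61, sR=160/37; mL=-160/37, mR=-160/61; mL+mR=-15680/2257 → advance -1; mR−mL=3840/2257 → turn +1·90°
n=6: pose=(0,4,N); sL=16, sR=80/29; mL=-80/29, mR=-16; mL+mR=-544/29 → advance -1; mR−mL=-384/29 → turn -1·90°
n=7: pose=(0,3,E); sL=160/41, sR=160/29; mL=-160/29, mR=-160/41; mL+mR=-11200/1189 → advance -1; mR−mL=1920/1189 → turn +1·90°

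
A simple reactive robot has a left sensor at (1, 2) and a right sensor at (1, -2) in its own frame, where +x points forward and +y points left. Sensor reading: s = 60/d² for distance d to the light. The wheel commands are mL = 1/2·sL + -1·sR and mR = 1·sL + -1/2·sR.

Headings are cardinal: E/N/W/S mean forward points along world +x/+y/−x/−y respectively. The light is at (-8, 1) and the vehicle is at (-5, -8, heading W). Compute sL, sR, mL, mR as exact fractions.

12/25 60/53 -1182/1325 -114/1325

left sensor world pos  = (-6, -10); dL² = 125
right sensor world pos = (-6, -6); dR² = 53
sL = 60/125 = 12/25
sR = 60/53 = 60/53
mL = 1/2·sL + -1·sR = -1182/1325
mR = 1·sL + -1/2·sR = -114/1325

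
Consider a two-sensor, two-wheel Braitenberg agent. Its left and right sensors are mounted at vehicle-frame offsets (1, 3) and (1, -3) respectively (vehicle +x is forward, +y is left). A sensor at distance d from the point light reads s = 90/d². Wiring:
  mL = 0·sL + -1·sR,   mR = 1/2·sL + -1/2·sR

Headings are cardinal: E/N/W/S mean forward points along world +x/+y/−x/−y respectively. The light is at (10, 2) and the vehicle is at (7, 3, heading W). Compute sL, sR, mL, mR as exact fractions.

9/2 45/16 -45/16 27/32

left sensor world pos  = (6, 0); dL² = 20
right sensor world pos = (6, 6); dR² = 32
sL = 90/20 = 9/2
sR = 90/32 = 45/16
mL = 0·sL + -1·sR = -45/16
mR = 1/2·sL + -1/2·sR = 27/32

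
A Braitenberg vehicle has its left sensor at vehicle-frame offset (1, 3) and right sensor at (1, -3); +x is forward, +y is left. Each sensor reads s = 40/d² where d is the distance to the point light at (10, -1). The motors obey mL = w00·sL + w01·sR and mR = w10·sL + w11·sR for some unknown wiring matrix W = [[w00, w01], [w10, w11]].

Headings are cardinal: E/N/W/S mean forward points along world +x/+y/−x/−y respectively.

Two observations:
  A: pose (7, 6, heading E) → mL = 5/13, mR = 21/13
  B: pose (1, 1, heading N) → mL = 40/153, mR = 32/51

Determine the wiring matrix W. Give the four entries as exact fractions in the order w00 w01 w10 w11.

obs A: pose=(7,6,E) → sL=5/13, sR=2, mL=5/13, mR=21/13
obs B: pose=(1,1,N) → sL=40/153, sR=8/9, mL=40/153, mR=32/51
sensor matrix S = [[5/13, 2], [40/153, 8/9]]; det S = -40/221
solve [mL_A; mL_B] = S·[w00; w01] and [mR_A; mR_B] = S·[w10; w11]:
  w00 = 1, w01 = 0, w10 = -1, w11 = 1

1 0 -1 1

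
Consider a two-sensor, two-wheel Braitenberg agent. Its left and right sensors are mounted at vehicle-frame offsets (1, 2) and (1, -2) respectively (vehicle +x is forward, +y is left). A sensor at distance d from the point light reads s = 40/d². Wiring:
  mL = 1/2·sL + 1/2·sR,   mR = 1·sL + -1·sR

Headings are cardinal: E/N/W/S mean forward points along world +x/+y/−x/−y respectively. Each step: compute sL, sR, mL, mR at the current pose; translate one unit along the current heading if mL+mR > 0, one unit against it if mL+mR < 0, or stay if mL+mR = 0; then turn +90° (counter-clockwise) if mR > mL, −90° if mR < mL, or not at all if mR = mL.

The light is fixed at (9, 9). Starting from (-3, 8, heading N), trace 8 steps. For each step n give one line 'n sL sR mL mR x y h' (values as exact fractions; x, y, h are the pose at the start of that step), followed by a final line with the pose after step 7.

n=0: pose=(-3,8,N); sL=10/49, sR=2/5; mL=74/245, mR=-48/245; mL+mR=26/245 → advance +1; mR−mL=-122/245 → turn -1·90°
n=1: pose=(-3,9,E); sL=8/25, sR=8/25; mL=8/25, mR=0; mL+mR=8/25 → advance +1; mR−mL=-8/25 → turn -1·90°
n=2: pose=(-2,9,S); sL=20/41, sR=4/17; mL=252/697, mR=176/697; mL+mR=428/697 → advance +1; mR−mL=-76/697 → turn -1·90°
n=3: pose=(-2,8,W); sL=40/153, sR=8/29; mL=1192/4437, mR=-64/4437; mL+mR=376/1479 → advance +1; mR−mL=-1256/4437 → turn -1·90°
n=4: pose=(-3,8,N); sL=10/49, sR=2/5; mL=74/245, mR=-48/245; mL+mR=26/245 → advance +1; mR−mL=-122/245 → turn -1·90°
n=5: pose=(-3,9,E); sL=8/25, sR=8/25; mL=8/25, mR=0; mL+mR=8/25 → advance +1; mR−mL=-8/25 → turn -1·90°
n=6: pose=(-2,9,S); sL=20/41, sR=4/17; mL=252/697, mR=176/697; mL+mR=428/697 → advance +1; mR−mL=-76/697 → turn -1·90°
n=7: pose=(-2,8,W); sL=40/153, sR=8/29; mL=1192/4437, mR=-64/4437; mL+mR=376/1479 → advance +1; mR−mL=-1256/4437 → turn -1·90°

0 10/49 2/5 74/245 -48/245 -3 8 N
1 8/25 8/25 8/25 0 -3 9 E
2 20/41 4/17 252/697 176/697 -2 9 S
3 40/153 8/29 1192/4437 -64/4437 -2 8 W
4 10/49 2/5 74/245 -48/245 -3 8 N
5 8/25 8/25 8/25 0 -3 9 E
6 20/41 4/17 252/697 176/697 -2 9 S
7 40/153 8/29 1192/4437 -64/4437 -2 8 W
final -3 8 N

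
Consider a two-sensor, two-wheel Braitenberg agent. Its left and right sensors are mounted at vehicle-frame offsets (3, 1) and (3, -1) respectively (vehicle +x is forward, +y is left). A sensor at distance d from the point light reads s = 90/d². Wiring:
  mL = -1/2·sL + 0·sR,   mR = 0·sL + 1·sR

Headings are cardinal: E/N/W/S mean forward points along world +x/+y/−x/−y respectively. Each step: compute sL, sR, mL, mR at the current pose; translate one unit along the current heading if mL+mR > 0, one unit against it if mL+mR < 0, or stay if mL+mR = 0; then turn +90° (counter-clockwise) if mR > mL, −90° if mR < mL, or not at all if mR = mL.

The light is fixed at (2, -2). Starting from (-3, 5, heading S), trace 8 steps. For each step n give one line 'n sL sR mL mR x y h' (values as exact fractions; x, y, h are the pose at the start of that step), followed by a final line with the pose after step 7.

n=0: pose=(-3,5,S); sL=45/16, sR=45/26; mL=-45/32, mR=45/26; mL+mR=135/416 → advance +1; mR−mL=1305/416 → turn +1·90°
n=1: pose=(-3,4,E); sL=90/53, sR=90/29; mL=-45/53, mR=90/29; mL+mR=3465/1537 → advance +1; mR−mL=6075/1537 → turn +1·90°
n=2: pose=(-2,4,N); sL=45/53, sR=1; mL=-45/106, mR=1; mL+mR=61/106 → advance +1; mR−mL=151/106 → turn +1·90°
n=3: pose=(-2,5,W); sL=18/17, sR=90/113; mL=-9/17, mR=90/113; mL+mR=513/1921 → advance +1; mR−mL=2547/1921 → turn +1·90°
n=4: pose=(-3,5,S); sL=45/16, sR=45/26; mL=-45/32, mR=45/26; mL+mR=135/416 → advance +1; mR−mL=1305/416 → turn +1·90°
n=5: pose=(-3,4,E); sL=90/53, sR=90/29; mL=-45/53, mR=90/29; mL+mR=3465/1537 → advance +1; mR−mL=6075/1537 → turn +1·90°
n=6: pose=(-2,4,N); sL=45/53, sR=1; mL=-45/106, mR=1; mL+mR=61/106 → advance +1; mR−mL=151/106 → turn +1·90°
n=7: pose=(-2,5,W); sL=18/17, sR=90/113; mL=-9/17, mR=90/113; mL+mR=513/1921 → advance +1; mR−mL=2547/1921 → turn +1·90°

0 45/16 45/26 -45/32 45/26 -3 5 S
1 90/53 90/29 -45/53 90/29 -3 4 E
2 45/53 1 -45/106 1 -2 4 N
3 18/17 90/113 -9/17 90/113 -2 5 W
4 45/16 45/26 -45/32 45/26 -3 5 S
5 90/53 90/29 -45/53 90/29 -3 4 E
6 45/53 1 -45/106 1 -2 4 N
7 18/17 90/113 -9/17 90/113 -2 5 W
final -3 5 S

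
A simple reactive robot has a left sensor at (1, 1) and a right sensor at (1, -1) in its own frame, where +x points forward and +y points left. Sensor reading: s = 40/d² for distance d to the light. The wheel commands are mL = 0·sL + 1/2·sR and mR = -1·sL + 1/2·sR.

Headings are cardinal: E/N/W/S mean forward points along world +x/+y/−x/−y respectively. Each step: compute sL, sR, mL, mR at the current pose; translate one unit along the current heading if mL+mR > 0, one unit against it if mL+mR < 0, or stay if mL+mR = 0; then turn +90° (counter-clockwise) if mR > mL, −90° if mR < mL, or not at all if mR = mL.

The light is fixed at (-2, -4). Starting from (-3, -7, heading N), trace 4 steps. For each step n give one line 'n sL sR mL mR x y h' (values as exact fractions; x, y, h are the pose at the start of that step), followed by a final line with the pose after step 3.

0 5 10 5 0 -3 -7 N
1 40 40/9 20/9 -340/9 -3 -6 E
2 4 20/9 10/9 -26/9 -4 -6 S
3 40/13 40/9 20/9 -100/117 -4 -5 W
final -5 -5 N

n=0: pose=(-3,-7,N); sL=5, sR=10; mL=5, mR=0; mL+mR=5 → advance +1; mR−mL=-5 → turn -1·90°
n=1: pose=(-3,-6,E); sL=40, sR=40/9; mL=20/9, mR=-340/9; mL+mR=-320/9 → advance -1; mR−mL=-40 → turn -1·90°
n=2: pose=(-4,-6,S); sL=4, sR=20/9; mL=10/9, mR=-26/9; mL+mR=-16/9 → advance -1; mR−mL=-4 → turn -1·90°
n=3: pose=(-4,-5,W); sL=40/13, sR=40/9; mL=20/9, mR=-100/117; mL+mR=160/117 → advance +1; mR−mL=-40/13 → turn -1·90°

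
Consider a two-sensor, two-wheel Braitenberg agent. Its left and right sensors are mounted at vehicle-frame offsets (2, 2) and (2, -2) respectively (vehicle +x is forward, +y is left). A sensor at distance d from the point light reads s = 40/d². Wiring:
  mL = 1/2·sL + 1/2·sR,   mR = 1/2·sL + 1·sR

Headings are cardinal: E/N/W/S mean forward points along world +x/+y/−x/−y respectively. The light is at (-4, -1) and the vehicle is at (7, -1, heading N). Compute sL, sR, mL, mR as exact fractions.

left sensor world pos  = (5, 1); dL² = 85
right sensor world pos = (9, 1); dR² = 173
sL = 40/85 = 8/17
sR = 40/173 = 40/173
mL = 1/2·sL + 1/2·sR = 1032/2941
mR = 1/2·sL + 1·sR = 1372/2941

8/17 40/173 1032/2941 1372/2941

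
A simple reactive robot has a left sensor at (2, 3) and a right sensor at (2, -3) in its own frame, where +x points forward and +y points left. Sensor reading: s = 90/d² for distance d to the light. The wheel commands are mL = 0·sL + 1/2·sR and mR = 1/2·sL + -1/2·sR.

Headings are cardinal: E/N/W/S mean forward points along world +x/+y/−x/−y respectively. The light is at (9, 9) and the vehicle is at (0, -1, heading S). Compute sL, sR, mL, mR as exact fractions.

left sensor world pos  = (3, -3); dL² = 180
right sensor world pos = (-3, -3); dR² = 288
sL = 90/180 = 1/2
sR = 90/288 = 5/16
mL = 0·sL + 1/2·sR = 5/32
mR = 1/2·sL + -1/2·sR = 3/32

1/2 5/16 5/32 3/32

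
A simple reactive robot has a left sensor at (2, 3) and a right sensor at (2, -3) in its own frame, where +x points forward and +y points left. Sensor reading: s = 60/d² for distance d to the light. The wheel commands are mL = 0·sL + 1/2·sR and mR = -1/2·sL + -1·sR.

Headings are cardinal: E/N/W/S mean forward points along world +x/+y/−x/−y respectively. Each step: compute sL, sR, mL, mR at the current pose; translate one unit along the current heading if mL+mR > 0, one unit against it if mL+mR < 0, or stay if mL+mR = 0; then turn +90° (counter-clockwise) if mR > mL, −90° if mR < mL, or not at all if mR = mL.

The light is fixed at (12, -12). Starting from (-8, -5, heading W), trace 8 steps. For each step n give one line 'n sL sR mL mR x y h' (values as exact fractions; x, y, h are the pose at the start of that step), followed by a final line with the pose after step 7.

n=0: pose=(-8,-5,W); sL=3/25, sR=15/146; mL=15/292, mR=-297/1825; mL+mR=-813/7300 → advance -1; mR−mL=-1563/7300 → turn -1·90°
n=1: pose=(-7,-5,N); sL=12/113, sR=60/337; mL=30/337, mR=-8802/38081; mL+mR=-5412/38081 → advance -1; mR−mL=-12192/38081 → turn -1·90°
n=2: pose=(-7,-6,E); sL=6/37, sR=30/149; mL=15/149, mR=-1557/5513; mL+mR=-1002/5513 → advance -1; mR−mL=-2112/5513 → turn -1·90°
n=3: pose=(-8,-6,S); sL=12/61, sR=12/109; mL=6/109, mR=-1386/6649; mL+mR=-1020/6649 → advance -1; mR−mL=-1752/6649 → turn -1·90°
n=4: pose=(-8,-5,W); sL=3/25, sR=15/146; mL=15/292, mR=-297/1825; mL+mR=-813/7300 → advance -1; mR−mL=-1563/7300 → turn -1·90°
n=5: pose=(-7,-5,N); sL=12/113, sR=60/337; mL=30/337, mR=-8802/38081; mL+mR=-5412/38081 → advance -1; mR−mL=-12192/38081 → turn -1·90°
n=6: pose=(-7,-6,E); sL=6/37, sR=30/149; mL=15/149, mR=-1557/5513; mL+mR=-1002/5513 → advance -1; mR−mL=-2112/5513 → turn -1·90°
n=7: pose=(-8,-6,S); sL=12/61, sR=12/109; mL=6/109, mR=-1386/6649; mL+mR=-1020/6649 → advance -1; mR−mL=-1752/6649 → turn -1·90°

0 3/25 15/146 15/292 -297/1825 -8 -5 W
1 12/113 60/337 30/337 -8802/38081 -7 -5 N
2 6/37 30/149 15/149 -1557/5513 -7 -6 E
3 12/61 12/109 6/109 -1386/6649 -8 -6 S
4 3/25 15/146 15/292 -297/1825 -8 -5 W
5 12/113 60/337 30/337 -8802/38081 -7 -5 N
6 6/37 30/149 15/149 -1557/5513 -7 -6 E
7 12/61 12/109 6/109 -1386/6649 -8 -6 S
final -8 -5 W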